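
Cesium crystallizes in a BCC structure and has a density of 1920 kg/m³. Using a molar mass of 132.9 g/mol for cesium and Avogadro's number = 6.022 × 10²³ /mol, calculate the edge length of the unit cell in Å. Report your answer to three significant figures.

With Z = 2 atoms per BCC cell, a³ = Z·M/(N_A·ρ) = 2 × 132.9 / (6.022 × 10²³ × 1.920 g/cm³) = 2.299 × 10^-22 cm³.
a = (2.299 × 10^-22)^(1/3) = 6.126 × 10^-8 cm = 6.13 Å.

6.13 Å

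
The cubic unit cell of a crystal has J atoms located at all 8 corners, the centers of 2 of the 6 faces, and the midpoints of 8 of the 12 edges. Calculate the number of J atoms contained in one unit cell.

Corner atoms are shared by 8 cells (1/8 each), face atoms by 2 (1/2 each), edge atoms by 4 (1/4 each).
Net atoms = 8 × 1/8 + 2 × 1/2 + 8 × 1/4 = 1 + 1 + 2 = 4.

4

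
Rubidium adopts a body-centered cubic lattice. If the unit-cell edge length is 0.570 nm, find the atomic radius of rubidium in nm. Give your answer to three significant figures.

In a BCC lattice, atoms touch along the body diagonal, so √3·a = 4r.
r = √3·a/4 = 1.7321 × 0.570 / 4 = 0.247 nm.

0.247 nm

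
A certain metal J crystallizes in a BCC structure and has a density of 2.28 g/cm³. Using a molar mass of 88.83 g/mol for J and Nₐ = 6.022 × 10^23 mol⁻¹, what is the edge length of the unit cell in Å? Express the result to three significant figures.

With Z = 2 atoms per BCC cell, a³ = Z·M/(N_A·ρ) = 2 × 88.83 / (6.022 × 10²³ × 2.280 g/cm³) = 1.294 × 10^-22 cm³.
a = (1.294 × 10^-22)^(1/3) = 5.058 × 10^-8 cm = 5.06 Å.

5.06 Å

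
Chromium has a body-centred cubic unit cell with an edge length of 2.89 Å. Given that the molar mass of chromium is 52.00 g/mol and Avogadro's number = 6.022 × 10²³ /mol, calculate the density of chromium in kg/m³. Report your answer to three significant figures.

7150 kg/m³

A BCC unit cell contains Z = 2 atoms.
Cell volume: a³ = (2.89 Å)³ = (2.890 × 10^-8 cm)³ = 2.414 × 10^-23 cm³.
ρ = Z·M/(N_A·a³) = 2 × 52.00 / (6.022 × 10²³ × 2.414 × 10^-23) = 7.155 g/cm³ = 7150 kg/m³.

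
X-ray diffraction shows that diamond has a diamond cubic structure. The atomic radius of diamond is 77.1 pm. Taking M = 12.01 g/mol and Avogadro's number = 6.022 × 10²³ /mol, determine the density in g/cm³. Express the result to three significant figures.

In a diamond cubic lattice, nearest neighbors lie along the body diagonal with √3·a = 8r, giving a = 356.1 pm = 3.561 × 10^-8 cm.
With Z = 8, ρ = Z·M/(N_A·a³) = 8 × 12.01 / (6.022 × 10²³ × 4.516 × 10^-23) = 3.533 g/cm³.

3.53 g/cm³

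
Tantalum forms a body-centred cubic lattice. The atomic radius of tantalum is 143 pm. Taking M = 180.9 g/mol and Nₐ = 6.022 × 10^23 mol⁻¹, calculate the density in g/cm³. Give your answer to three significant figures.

In a BCC lattice, atoms touch along the body diagonal, so √3·a = 4r, giving a = 330.2 pm = 3.302 × 10^-8 cm.
With Z = 2, ρ = Z·M/(N_A·a³) = 2 × 180.9 / (6.022 × 10²³ × 3.602 × 10^-23) = 16.68 g/cm³.

16.7 g/cm³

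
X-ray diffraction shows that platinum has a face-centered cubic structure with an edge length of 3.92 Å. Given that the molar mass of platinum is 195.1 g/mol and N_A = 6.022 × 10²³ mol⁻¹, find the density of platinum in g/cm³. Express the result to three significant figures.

21.5 g/cm³

An FCC unit cell contains Z = 4 atoms.
Cell volume: a³ = (3.92 Å)³ = (3.920 × 10^-8 cm)³ = 6.024 × 10^-23 cm³.
ρ = Z·M/(N_A·a³) = 4 × 195.1 / (6.022 × 10²³ × 6.024 × 10^-23) = 21.51 g/cm³.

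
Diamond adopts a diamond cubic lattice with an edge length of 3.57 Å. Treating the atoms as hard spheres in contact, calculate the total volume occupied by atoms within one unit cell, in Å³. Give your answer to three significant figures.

In a diamond cubic lattice nearest neighbors lie along the body diagonal with √3·a = 8r, so r = 0.2165a = 0.7729 Å.
V_atoms = Z × (4/3)πr³ = 8 × (4/3)π × (0.7729)³ = 15.5 Å³.

15.5 Å³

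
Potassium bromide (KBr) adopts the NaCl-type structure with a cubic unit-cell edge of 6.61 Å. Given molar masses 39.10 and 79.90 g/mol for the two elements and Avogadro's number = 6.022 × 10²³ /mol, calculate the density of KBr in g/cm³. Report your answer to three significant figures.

The NaCl-type structure contains Z = 4 formula units per cell; M(KBr) = 39.10 + 79.90 = 119.0 g/mol.
a³ = (6.610 × 10^-8 cm)³ = 2.888 × 10^-22 cm³.
ρ = 4 × 119.0 / (6.022 × 10²³ × 2.888 × 10^-22) = 2.737 g/cm³.

2.74 g/cm³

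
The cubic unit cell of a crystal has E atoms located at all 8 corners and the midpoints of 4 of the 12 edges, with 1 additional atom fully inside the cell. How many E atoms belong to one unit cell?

Corner atoms are shared by 8 cells (1/8 each), edge atoms by 4 (1/4 each), interior atoms are unshared.
Net atoms = 8 × 1/8 + 4 × 1/4 + 1 = 1 + 1 + 1 = 3.

3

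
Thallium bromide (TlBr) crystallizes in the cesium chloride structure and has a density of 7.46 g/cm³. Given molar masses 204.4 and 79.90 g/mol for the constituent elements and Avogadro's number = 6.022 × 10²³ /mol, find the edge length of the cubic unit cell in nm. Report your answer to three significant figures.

0.399 nm

M(TlBr) = 284.3 g/mol; Z = 1 formula unit per cell.
a³ = Z·M/(N_A·ρ) = 1 × 284.3 / (6.022 × 10²³ × 7.46) = 6.328 × 10^-23 cm³, so a = 3.985 × 10^-8 cm = 0.399 nm.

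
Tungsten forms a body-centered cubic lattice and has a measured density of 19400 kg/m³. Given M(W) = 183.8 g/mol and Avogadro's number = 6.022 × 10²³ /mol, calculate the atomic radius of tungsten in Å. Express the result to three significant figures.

For a BCC cell (Z = 2), a³ = Z·M/(N_A·ρ) = 2 × 183.8 / (6.022 × 10²³ × 19.40) = 3.147 × 10^-23 cm³, so a = 3.157 × 10^-8 cm = 3.157 Å.
Atoms touch along the body diagonal, so √3·a = 4r, so r = 0.4330 × a = 1.37 Å.

1.37 Å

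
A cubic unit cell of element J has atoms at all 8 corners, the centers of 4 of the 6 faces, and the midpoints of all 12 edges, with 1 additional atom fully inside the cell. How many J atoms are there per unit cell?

7

Corner atoms are shared by 8 cells (1/8 each), face atoms by 2 (1/2 each), edge atoms by 4 (1/4 each), interior atoms are unshared.
Net atoms = 8 × 1/8 + 4 × 1/2 + 12 × 1/4 + 1 = 1 + 2 + 3 + 1 = 7.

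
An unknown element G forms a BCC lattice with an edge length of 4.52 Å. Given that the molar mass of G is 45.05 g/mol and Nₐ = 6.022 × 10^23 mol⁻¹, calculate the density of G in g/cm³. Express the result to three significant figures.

1.62 g/cm³

A BCC unit cell contains Z = 2 atoms.
Cell volume: a³ = (4.52 Å)³ = (4.520 × 10^-8 cm)³ = 9.235 × 10^-23 cm³.
ρ = Z·M/(N_A·a³) = 2 × 45.05 / (6.022 × 10²³ × 9.235 × 10^-23) = 1.620 g/cm³.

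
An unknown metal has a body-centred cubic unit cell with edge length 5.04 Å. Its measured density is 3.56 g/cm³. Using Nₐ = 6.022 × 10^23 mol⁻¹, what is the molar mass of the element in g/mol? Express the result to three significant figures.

137 g/mol

A BCC cell has Z = 2 atoms; a = 5.040 × 10^-8 cm.
M = ρ·N_A·a³/Z = 3.56 × 6.022 × 10²³ × 1.280 × 10^-22 / 2 = 137 g/mol.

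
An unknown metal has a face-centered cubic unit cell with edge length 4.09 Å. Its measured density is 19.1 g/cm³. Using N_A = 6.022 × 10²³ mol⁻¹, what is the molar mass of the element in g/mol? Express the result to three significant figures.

197 g/mol

An FCC cell has Z = 4 atoms; a = 4.090 × 10^-8 cm.
M = ρ·N_A·a³/Z = 19.1 × 6.022 × 10²³ × 6.842 × 10^-23 / 4 = 197 g/mol.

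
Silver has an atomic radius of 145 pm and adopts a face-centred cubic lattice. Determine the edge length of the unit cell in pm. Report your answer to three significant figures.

In an FCC lattice, atoms touch along the face diagonal, so √2·a = 4r.
a = 4r/√2 = 4 × 145 / 1.4142 = 410 pm.

410 pm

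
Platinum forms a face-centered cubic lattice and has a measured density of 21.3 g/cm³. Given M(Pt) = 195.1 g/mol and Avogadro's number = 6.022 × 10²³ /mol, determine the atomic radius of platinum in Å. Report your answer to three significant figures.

For an FCC cell (Z = 4), a³ = Z·M/(N_A·ρ) = 4 × 195.1 / (6.022 × 10²³ × 21.30) = 6.084 × 10^-23 cm³, so a = 3.933 × 10^-8 cm = 3.933 Å.
Atoms touch along the face diagonal, so √2·a = 4r, so r = 0.3536 × a = 1.39 Å.

1.39 Å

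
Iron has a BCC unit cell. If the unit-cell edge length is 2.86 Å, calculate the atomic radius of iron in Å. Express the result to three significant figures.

In a BCC lattice, atoms touch along the body diagonal, so √3·a = 4r.
r = √3·a/4 = 1.7321 × 2.86 / 4 = 1.24 Å.

1.24 Å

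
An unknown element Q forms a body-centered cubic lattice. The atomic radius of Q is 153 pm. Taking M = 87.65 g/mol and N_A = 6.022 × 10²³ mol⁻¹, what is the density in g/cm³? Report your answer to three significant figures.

6.60 g/cm³

In a BCC lattice, atoms touch along the body diagonal, so √3·a = 4r, giving a = 353.3 pm = 3.533 × 10^-8 cm.
With Z = 2, ρ = Z·M/(N_A·a³) = 2 × 87.65 / (6.022 × 10²³ × 4.411 × 10^-23) = 6.599 g/cm³.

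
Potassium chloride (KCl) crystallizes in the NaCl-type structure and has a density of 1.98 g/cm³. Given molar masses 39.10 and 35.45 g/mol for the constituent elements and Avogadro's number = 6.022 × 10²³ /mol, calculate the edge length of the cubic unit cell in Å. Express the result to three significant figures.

6.30 Å

M(KCl) = 74.55 g/mol; Z = 4 formula units per cell.
a³ = Z·M/(N_A·ρ) = 4 × 74.55 / (6.022 × 10²³ × 1.98) = 2.501 × 10^-22 cm³, so a = 6.300 × 10^-8 cm = 6.30 Å.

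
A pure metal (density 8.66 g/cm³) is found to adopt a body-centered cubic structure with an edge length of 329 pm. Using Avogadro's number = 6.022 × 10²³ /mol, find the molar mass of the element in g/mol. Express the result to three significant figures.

A BCC cell has Z = 2 atoms; a = 3.290 × 10^-8 cm.
M = ρ·N_A·a³/Z = 8.66 × 6.022 × 10²³ × 3.561 × 10^-23 / 2 = 92.9 g/mol.

92.9 g/mol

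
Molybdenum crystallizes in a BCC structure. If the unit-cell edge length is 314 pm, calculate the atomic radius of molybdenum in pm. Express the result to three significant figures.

In a BCC lattice, atoms touch along the body diagonal, so √3·a = 4r.
r = √3·a/4 = 1.7321 × 314 / 4 = 136 pm.

136 pm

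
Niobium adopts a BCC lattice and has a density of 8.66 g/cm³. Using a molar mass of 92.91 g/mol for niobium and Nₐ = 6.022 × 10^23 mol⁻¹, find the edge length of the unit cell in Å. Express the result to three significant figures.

3.29 Å

With Z = 2 atoms per BCC cell, a³ = Z·M/(N_A·ρ) = 2 × 92.91 / (6.022 × 10²³ × 8.660 g/cm³) = 3.563 × 10^-23 cm³.
a = (3.563 × 10^-23)^(1/3) = 3.291 × 10^-8 cm = 3.29 Å.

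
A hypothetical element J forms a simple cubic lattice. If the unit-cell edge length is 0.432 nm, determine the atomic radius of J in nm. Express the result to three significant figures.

In a simple cubic lattice, atoms touch along the cell edge, so a = 2r.
r = a/2 = 0.432/2 = 0.216 nm.

0.216 nm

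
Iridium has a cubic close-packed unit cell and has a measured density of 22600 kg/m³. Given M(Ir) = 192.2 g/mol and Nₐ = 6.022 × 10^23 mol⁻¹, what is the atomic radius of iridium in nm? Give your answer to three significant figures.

0.136 nm

For an FCC cell (Z = 4), a³ = Z·M/(N_A·ρ) = 4 × 192.2 / (6.022 × 10²³ × 22.60) = 5.649 × 10^-23 cm³, so a = 3.837 × 10^-8 cm = 0.3837 nm.
Atoms touch along the face diagonal, so √2·a = 4r, so r = 0.3536 × a = 0.136 nm.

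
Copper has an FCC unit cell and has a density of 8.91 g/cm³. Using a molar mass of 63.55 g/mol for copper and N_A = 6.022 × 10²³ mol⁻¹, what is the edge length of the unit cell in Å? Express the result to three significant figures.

3.62 Å

With Z = 4 atoms per FCC cell, a³ = Z·M/(N_A·ρ) = 4 × 63.55 / (6.022 × 10²³ × 8.910 g/cm³) = 4.738 × 10^-23 cm³.
a = (4.738 × 10^-23)^(1/3) = 3.618 × 10^-8 cm = 3.62 Å.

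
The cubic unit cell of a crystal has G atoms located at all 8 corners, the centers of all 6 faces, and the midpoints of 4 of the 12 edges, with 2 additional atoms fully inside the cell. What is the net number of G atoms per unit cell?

7

Corner atoms are shared by 8 cells (1/8 each), face atoms by 2 (1/2 each), edge atoms by 4 (1/4 each), interior atoms are unshared.
Net atoms = 8 × 1/8 + 6 × 1/2 + 4 × 1/4 + 2 = 1 + 3 + 1 + 2 = 7.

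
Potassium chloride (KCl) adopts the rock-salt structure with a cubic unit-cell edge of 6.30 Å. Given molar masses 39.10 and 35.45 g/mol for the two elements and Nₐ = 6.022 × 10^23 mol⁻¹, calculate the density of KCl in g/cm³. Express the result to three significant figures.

1.98 g/cm³

The rock-salt structure contains Z = 4 formula units per cell; M(KCl) = 39.10 + 35.45 = 74.55 g/mol.
a³ = (6.300 × 10^-8 cm)³ = 2.500 × 10^-22 cm³.
ρ = 4 × 74.55 / (6.022 × 10²³ × 2.500 × 10^-22) = 1.980 g/cm³.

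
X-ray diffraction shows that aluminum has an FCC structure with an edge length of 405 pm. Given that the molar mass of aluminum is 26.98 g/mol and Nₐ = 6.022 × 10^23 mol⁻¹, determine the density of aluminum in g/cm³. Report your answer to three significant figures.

2.70 g/cm³

An FCC unit cell contains Z = 4 atoms.
Cell volume: a³ = (405 pm)³ = (4.050 × 10^-8 cm)³ = 6.643 × 10^-23 cm³.
ρ = Z·M/(N_A·a³) = 4 × 26.98 / (6.022 × 10²³ × 6.643 × 10^-23) = 2.698 g/cm³.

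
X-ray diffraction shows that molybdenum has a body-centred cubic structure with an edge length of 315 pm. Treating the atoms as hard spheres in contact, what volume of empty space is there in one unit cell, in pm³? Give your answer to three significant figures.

1.00 × 10^7 pm³

In a BCC lattice atoms touch along the body diagonal, so √3·a = 4r, so r = 0.4330a = 136.4 pm.
V_cell = a³ = 3.126 × 10^7 pm³; V_atoms = 2 × (4/3)πr³ = 2.126 × 10^7 pm³.
Empty space = 3.126 × 10^7 − 2.126 × 10^7 = 1.00 × 10^7 pm³.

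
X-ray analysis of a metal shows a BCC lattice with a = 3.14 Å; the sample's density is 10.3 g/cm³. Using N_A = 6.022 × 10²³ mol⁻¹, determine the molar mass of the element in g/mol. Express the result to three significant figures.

A BCC cell has Z = 2 atoms; a = 3.140 × 10^-8 cm.
M = ρ·N_A·a³/Z = 10.3 × 6.022 × 10²³ × 3.096 × 10^-23 / 2 = 96.0 g/mol.

96.0 g/mol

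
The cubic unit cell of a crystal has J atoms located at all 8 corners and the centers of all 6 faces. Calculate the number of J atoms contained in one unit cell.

4

Corner atoms are shared by 8 cells (1/8 each), face atoms by 2 (1/2 each).
Net atoms = 8 × 1/8 + 6 × 1/2 = 1 + 3 = 4.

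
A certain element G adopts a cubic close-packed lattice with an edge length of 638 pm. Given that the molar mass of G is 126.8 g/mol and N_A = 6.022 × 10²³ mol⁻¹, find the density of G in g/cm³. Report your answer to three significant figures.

3.24 g/cm³

An FCC unit cell contains Z = 4 atoms.
Cell volume: a³ = (638 pm)³ = (6.380 × 10^-8 cm)³ = 2.597 × 10^-22 cm³.
ρ = Z·M/(N_A·a³) = 4 × 126.8 / (6.022 × 10²³ × 2.597 × 10^-22) = 3.243 g/cm³.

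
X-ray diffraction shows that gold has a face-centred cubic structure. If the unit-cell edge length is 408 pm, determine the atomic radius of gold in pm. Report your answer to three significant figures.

In an FCC lattice, atoms touch along the face diagonal, so √2·a = 4r.
r = √2·a/4 = 1.4142 × 408 / 4 = 144 pm.

144 pm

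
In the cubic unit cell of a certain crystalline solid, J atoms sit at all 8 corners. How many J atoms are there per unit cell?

1

Corner atoms are shared by 8 cells (1/8 each).
Net atoms = 8 × 1/8 = 1 = 1.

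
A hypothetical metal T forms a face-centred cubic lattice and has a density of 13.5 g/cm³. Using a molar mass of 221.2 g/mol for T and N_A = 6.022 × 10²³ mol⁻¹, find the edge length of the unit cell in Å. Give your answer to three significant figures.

4.77 Å

With Z = 4 atoms per FCC cell, a³ = Z·M/(N_A·ρ) = 4 × 221.2 / (6.022 × 10²³ × 13.50 g/cm³) = 1.088 × 10^-22 cm³.
a = (1.088 × 10^-22)^(1/3) = 4.774 × 10^-8 cm = 4.77 Å.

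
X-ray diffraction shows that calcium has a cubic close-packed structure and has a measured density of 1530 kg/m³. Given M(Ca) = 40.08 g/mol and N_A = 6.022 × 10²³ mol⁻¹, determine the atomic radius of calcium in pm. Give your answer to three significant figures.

For an FCC cell (Z = 4), a³ = Z·M/(N_A·ρ) = 4 × 40.08 / (6.022 × 10²³ × 1.530) = 1.740 × 10^-22 cm³, so a = 5.583 × 10^-8 cm = 558.3 pm.
Atoms touch along the face diagonal, so √2·a = 4r, so r = 0.3536 × a = 197 pm.

197 pm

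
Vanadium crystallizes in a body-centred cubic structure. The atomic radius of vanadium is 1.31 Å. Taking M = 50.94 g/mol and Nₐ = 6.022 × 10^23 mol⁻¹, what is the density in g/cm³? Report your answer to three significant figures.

6.11 g/cm³

In a BCC lattice, atoms touch along the body diagonal, so √3·a = 4r, giving a = 3.025 Å = 3.025 × 10^-8 cm.
With Z = 2, ρ = Z·M/(N_A·a³) = 2 × 50.94 / (6.022 × 10²³ × 2.769 × 10^-23) = 6.110 g/cm³.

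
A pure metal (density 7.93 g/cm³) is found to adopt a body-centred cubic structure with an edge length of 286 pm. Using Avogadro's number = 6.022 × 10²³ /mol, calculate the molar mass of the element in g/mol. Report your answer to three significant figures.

55.9 g/mol

A BCC cell has Z = 2 atoms; a = 2.860 × 10^-8 cm.
M = ρ·N_A·a³/Z = 7.93 × 6.022 × 10²³ × 2.339 × 10^-23 / 2 = 55.9 g/mol.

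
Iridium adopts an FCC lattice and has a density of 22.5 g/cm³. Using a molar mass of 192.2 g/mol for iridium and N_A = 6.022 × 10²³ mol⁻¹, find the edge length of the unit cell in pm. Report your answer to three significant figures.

With Z = 4 atoms per FCC cell, a³ = Z·M/(N_A·ρ) = 4 × 192.2 / (6.022 × 10²³ × 22.50 g/cm³) = 5.674 × 10^-23 cm³.
a = (5.674 × 10^-23)^(1/3) = 3.843 × 10^-8 cm = 384 pm.

384 pm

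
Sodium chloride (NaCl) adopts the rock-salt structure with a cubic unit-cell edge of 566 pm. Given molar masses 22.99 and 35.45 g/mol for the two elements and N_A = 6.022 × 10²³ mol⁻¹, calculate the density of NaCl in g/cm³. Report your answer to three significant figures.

2.14 g/cm³

The rock-salt structure contains Z = 4 formula units per cell; M(NaCl) = 22.99 + 35.45 = 58.44 g/mol.
a³ = (5.660 × 10^-8 cm)³ = 1.813 × 10^-22 cm³.
ρ = 4 × 58.44 / (6.022 × 10²³ × 1.813 × 10^-22) = 2.141 g/cm³.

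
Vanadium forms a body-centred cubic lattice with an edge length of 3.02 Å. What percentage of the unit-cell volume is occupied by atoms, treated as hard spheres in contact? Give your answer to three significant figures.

In a BCC lattice atoms touch along the body diagonal, so √3·a = 4r, so r = 0.4330a = 1.308 Å.
Packing fraction = Z·(4/3)πr³ / a³ = 2 × (4/3)π × (1.308)³ / (3.02)³ = 0.6802 = 68.0%.

68.0%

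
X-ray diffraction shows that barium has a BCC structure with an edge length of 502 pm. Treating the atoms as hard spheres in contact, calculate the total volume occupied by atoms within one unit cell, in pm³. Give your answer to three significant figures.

8.60 × 10^7 pm³

In a BCC lattice atoms touch along the body diagonal, so √3·a = 4r, so r = 0.4330a = 217.4 pm.
V_atoms = Z × (4/3)πr³ = 2 × (4/3)π × (217.4)³ = 8.60 × 10^7 pm³.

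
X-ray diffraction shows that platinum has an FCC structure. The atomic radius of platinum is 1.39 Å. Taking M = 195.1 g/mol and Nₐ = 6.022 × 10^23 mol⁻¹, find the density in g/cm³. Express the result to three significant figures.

In an FCC lattice, atoms touch along the face diagonal, so √2·a = 4r, giving a = 3.932 Å = 3.932 × 10^-8 cm.
With Z = 4, ρ = Z·M/(N_A·a³) = 4 × 195.1 / (6.022 × 10²³ × 6.077 × 10^-23) = 21.33 g/cm³.

21.3 g/cm³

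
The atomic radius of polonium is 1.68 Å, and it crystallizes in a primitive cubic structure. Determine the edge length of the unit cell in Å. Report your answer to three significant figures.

In a simple cubic lattice, atoms touch along the cell edge, so a = 2r.
a = 2r = 2 × 1.68 = 3.36 Å.

3.36 Å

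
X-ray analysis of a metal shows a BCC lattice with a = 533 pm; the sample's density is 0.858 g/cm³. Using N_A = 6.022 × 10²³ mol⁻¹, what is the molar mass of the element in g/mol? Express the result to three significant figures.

39.1 g/mol

A BCC cell has Z = 2 atoms; a = 5.330 × 10^-8 cm.
M = ρ·N_A·a³/Z = 0.858 × 6.022 × 10²³ × 1.514 × 10^-22 / 2 = 39.1 g/mol.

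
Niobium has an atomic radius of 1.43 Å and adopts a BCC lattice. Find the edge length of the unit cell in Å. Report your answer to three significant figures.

In a BCC lattice, atoms touch along the body diagonal, so √3·a = 4r.
a = 4r/√3 = 4 × 1.43 / 1.7321 = 3.30 Å.

3.30 Å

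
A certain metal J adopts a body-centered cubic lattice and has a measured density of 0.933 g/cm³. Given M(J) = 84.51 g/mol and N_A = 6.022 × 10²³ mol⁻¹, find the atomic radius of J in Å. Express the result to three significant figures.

For a BCC cell (Z = 2), a³ = Z·M/(N_A·ρ) = 2 × 84.51 / (6.022 × 10²³ × 0.9330) = 3.008 × 10^-22 cm³, so a = 6.700 × 10^-8 cm = 6.700 Å.
Atoms touch along the body diagonal, so √3·a = 4r, so r = 0.4330 × a = 2.90 Å.

2.90 Å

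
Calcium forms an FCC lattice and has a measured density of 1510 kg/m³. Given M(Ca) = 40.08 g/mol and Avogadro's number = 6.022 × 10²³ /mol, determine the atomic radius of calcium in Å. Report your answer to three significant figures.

1.98 Å

For an FCC cell (Z = 4), a³ = Z·M/(N_A·ρ) = 4 × 40.08 / (6.022 × 10²³ × 1.510) = 1.763 × 10^-22 cm³, so a = 5.607 × 10^-8 cm = 5.607 Å.
Atoms touch along the face diagonal, so √2·a = 4r, so r = 0.3536 × a = 1.98 Å.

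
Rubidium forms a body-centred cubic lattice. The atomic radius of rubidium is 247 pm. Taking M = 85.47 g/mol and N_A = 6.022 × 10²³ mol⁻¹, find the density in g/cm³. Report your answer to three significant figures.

In a BCC lattice, atoms touch along the body diagonal, so √3·a = 4r, giving a = 570.4 pm = 5.704 × 10^-8 cm.
With Z = 2, ρ = Z·M/(N_A·a³) = 2 × 85.47 / (6.022 × 10²³ × 1.856 × 10^-22) = 1.529 g/cm³.

1.53 g/cm³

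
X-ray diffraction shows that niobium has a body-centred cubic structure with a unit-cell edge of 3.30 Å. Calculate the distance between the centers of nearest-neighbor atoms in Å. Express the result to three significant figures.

In a BCC structure, atoms touch along the body diagonal, so √3·a = 4r; the nearest-neighbor distance equals 2r = 0.8660·a.
d = 0.8660 × 3.30 = 2.86 Å.

2.86 Å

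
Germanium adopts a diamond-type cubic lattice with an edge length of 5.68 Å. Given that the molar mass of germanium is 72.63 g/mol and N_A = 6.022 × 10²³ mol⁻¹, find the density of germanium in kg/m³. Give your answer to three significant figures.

5270 kg/m³

A diamond cubic unit cell contains Z = 8 atoms.
Cell volume: a³ = (5.68 Å)³ = (5.680 × 10^-8 cm)³ = 1.833 × 10^-22 cm³.
ρ = Z·M/(N_A·a³) = 8 × 72.63 / (6.022 × 10²³ × 1.833 × 10^-22) = 5.265 g/cm³ = 5270 kg/m³.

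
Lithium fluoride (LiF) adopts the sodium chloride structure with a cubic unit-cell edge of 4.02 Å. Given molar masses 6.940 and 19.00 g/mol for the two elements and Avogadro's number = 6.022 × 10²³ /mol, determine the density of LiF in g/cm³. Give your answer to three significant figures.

2.65 g/cm³

The sodium chloride structure contains Z = 4 formula units per cell; M(LiF) = 6.940 + 19.00 = 25.94 g/mol.
a³ = (4.020 × 10^-8 cm)³ = 6.496 × 10^-23 cm³.
ρ = 4 × 25.94 / (6.022 × 10²³ × 6.496 × 10^-23) = 2.652 g/cm³.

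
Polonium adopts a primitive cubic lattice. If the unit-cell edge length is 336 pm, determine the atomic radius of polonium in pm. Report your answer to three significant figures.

In a simple cubic lattice, atoms touch along the cell edge, so a = 2r.
r = a/2 = 336/2 = 168 pm.

168 pm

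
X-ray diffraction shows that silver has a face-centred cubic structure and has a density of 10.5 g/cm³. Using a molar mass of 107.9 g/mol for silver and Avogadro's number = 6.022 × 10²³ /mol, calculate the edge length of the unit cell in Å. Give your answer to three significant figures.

4.09 Å

With Z = 4 atoms per FCC cell, a³ = Z·M/(N_A·ρ) = 4 × 107.9 / (6.022 × 10²³ × 10.50 g/cm³) = 6.826 × 10^-23 cm³.
a = (6.826 × 10^-23)^(1/3) = 4.087 × 10^-8 cm = 4.09 Å.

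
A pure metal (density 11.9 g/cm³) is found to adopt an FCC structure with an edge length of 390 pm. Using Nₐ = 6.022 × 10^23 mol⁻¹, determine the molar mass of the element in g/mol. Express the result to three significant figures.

An FCC cell has Z = 4 atoms; a = 3.900 × 10^-8 cm.
M = ρ·N_A·a³/Z = 11.9 × 6.022 × 10²³ × 5.932 × 10^-23 / 4 = 106 g/mol.

106 g/mol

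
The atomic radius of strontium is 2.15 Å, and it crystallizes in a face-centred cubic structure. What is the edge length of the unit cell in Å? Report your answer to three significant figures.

6.08 Å

In an FCC lattice, atoms touch along the face diagonal, so √2·a = 4r.
a = 4r/√2 = 4 × 2.15 / 1.4142 = 6.08 Å.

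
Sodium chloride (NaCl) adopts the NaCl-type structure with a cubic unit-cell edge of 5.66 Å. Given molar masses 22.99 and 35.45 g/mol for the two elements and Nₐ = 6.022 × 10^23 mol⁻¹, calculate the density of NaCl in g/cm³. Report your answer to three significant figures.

The NaCl-type structure contains Z = 4 formula units per cell; M(NaCl) = 22.99 + 35.45 = 58.44 g/mol.
a³ = (5.660 × 10^-8 cm)³ = 1.813 × 10^-22 cm³.
ρ = 4 × 58.44 / (6.022 × 10²³ × 1.813 × 10^-22) = 2.141 g/cm³.

2.14 g/cm³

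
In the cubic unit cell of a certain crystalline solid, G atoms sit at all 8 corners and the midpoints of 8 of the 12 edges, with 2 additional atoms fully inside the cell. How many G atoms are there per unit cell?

5

Corner atoms are shared by 8 cells (1/8 each), edge atoms by 4 (1/4 each), interior atoms are unshared.
Net atoms = 8 × 1/8 + 8 × 1/4 + 2 = 1 + 2 + 2 = 5.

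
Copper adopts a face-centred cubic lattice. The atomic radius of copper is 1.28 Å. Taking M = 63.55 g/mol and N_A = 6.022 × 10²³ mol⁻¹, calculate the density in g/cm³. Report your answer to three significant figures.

In an FCC lattice, atoms touch along the face diagonal, so √2·a = 4r, giving a = 3.620 Å = 3.620 × 10^-8 cm.
With Z = 4, ρ = Z·M/(N_A·a³) = 4 × 63.55 / (6.022 × 10²³ × 4.745 × 10^-23) = 8.895 g/cm³.

8.90 g/cm³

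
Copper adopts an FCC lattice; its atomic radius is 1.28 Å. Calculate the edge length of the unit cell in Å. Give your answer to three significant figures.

In an FCC lattice, atoms touch along the face diagonal, so √2·a = 4r.
a = 4r/√2 = 4 × 1.28 / 1.4142 = 3.62 Å.

3.62 Å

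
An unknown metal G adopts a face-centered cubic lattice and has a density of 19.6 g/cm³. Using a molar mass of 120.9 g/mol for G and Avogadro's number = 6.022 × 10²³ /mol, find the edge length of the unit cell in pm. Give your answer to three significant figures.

With Z = 4 atoms per FCC cell, a³ = Z·M/(N_A·ρ) = 4 × 120.9 / (6.022 × 10²³ × 19.60 g/cm³) = 4.097 × 10^-23 cm³.
a = (4.097 × 10^-23)^(1/3) = 3.447 × 10^-8 cm = 345 pm.

345 pm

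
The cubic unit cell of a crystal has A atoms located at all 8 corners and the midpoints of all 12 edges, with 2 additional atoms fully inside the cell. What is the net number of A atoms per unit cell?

Corner atoms are shared by 8 cells (1/8 each), edge atoms by 4 (1/4 each), interior atoms are unshared.
Net atoms = 8 × 1/8 + 12 × 1/4 + 2 = 1 + 3 + 2 = 6.

6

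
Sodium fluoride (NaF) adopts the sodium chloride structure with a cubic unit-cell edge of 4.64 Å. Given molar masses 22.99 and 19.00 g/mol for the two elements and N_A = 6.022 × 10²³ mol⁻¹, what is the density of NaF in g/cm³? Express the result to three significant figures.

2.79 g/cm³

The sodium chloride structure contains Z = 4 formula units per cell; M(NaF) = 22.99 + 19.00 = 41.99 g/mol.
a³ = (4.640 × 10^-8 cm)³ = 9.990 × 10^-23 cm³.
ρ = 4 × 41.99 / (6.022 × 10²³ × 9.990 × 10^-23) = 2.792 g/cm³.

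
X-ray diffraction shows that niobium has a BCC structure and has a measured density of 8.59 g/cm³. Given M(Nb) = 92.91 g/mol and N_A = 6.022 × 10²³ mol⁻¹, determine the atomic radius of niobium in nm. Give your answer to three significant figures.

0.143 nm

For a BCC cell (Z = 2), a³ = Z·M/(N_A·ρ) = 2 × 92.91 / (6.022 × 10²³ × 8.590) = 3.592 × 10^-23 cm³, so a = 3.300 × 10^-8 cm = 0.3300 nm.
Atoms touch along the body diagonal, so √3·a = 4r, so r = 0.4330 × a = 0.143 nm.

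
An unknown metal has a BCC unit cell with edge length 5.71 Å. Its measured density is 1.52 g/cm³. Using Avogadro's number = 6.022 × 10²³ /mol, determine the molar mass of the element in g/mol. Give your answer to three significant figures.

85.2 g/mol

A BCC cell has Z = 2 atoms; a = 5.710 × 10^-8 cm.
M = ρ·N_A·a³/Z = 1.52 × 6.022 × 10²³ × 1.862 × 10^-22 / 2 = 85.2 g/mol.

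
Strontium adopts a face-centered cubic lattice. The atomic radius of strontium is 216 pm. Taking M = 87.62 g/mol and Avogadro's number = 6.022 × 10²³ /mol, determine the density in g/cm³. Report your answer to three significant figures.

In an FCC lattice, atoms touch along the face diagonal, so √2·a = 4r, giving a = 610.9 pm = 6.109 × 10^-8 cm.
With Z = 4, ρ = Z·M/(N_A·a³) = 4 × 87.62 / (6.022 × 10²³ × 2.280 × 10^-22) = 2.552 g/cm³.

2.55 g/cm³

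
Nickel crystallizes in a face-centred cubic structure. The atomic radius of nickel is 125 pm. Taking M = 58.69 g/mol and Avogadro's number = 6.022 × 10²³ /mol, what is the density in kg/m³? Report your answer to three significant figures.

8820 kg/m³

In an FCC lattice, atoms touch along the face diagonal, so √2·a = 4r, giving a = 353.6 pm = 3.536 × 10^-8 cm.
With Z = 4, ρ = Z·M/(N_A·a³) = 4 × 58.69 / (6.022 × 10²³ × 4.419 × 10^-23) = 8.821 g/cm³ = 8820 kg/m³.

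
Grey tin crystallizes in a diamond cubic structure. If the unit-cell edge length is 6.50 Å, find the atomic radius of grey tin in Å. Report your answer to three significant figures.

1.41 Å

In a diamond cubic lattice, nearest neighbors lie along the body diagonal with √3·a = 8r.
r = √3·a/8 = 1.7321 × 6.50 / 8 = 1.41 Å.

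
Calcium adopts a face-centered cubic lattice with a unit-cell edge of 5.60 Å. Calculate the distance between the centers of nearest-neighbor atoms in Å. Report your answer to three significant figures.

3.96 Å

In an FCC structure, atoms touch along the face diagonal, so √2·a = 4r; the nearest-neighbor distance equals 2r = 0.7071·a.
d = 0.7071 × 5.60 = 3.96 Å.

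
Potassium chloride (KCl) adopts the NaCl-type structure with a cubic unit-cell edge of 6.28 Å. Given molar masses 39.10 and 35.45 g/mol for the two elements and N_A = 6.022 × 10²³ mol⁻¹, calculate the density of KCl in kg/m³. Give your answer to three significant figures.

The NaCl-type structure contains Z = 4 formula units per cell; M(KCl) = 39.10 + 35.45 = 74.55 g/mol.
a³ = (6.280 × 10^-8 cm)³ = 2.477 × 10^-22 cm³.
ρ = 4 × 74.55 / (6.022 × 10²³ × 2.477 × 10^-22) = 1.999 g/cm³ = 2000 kg/m³.

2000 kg/m³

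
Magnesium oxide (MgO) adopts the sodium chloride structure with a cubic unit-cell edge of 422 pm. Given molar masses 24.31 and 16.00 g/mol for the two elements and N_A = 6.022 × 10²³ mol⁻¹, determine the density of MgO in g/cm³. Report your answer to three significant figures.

3.56 g/cm³

The sodium chloride structure contains Z = 4 formula units per cell; M(MgO) = 24.31 + 16.00 = 40.31 g/mol.
a³ = (4.220 × 10^-8 cm)³ = 7.515 × 10^-23 cm³.
ρ = 4 × 40.31 / (6.022 × 10²³ × 7.515 × 10^-23) = 3.563 g/cm³.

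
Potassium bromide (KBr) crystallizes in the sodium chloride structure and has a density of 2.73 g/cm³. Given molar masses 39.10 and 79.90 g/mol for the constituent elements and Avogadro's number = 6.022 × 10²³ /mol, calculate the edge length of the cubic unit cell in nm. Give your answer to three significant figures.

M(KBr) = 119.0 g/mol; Z = 4 formula units per cell.
a³ = Z·M/(N_A·ρ) = 4 × 119.0 / (6.022 × 10²³ × 2.73) = 2.895 × 10^-22 cm³, so a = 6.616 × 10^-8 cm = 0.662 nm.

0.662 nm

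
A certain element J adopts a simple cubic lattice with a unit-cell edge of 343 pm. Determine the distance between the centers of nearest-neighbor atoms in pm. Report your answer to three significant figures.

343 pm

In a simple cubic structure, atoms touch along the cell edge, so a = 2r; the nearest-neighbor distance equals 2r = 1.000·a.
d = 1.000 × 343 = 343 pm.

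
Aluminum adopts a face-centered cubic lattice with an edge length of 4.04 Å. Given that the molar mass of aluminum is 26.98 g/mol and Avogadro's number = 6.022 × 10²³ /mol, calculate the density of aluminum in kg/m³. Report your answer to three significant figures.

An FCC unit cell contains Z = 4 atoms.
Cell volume: a³ = (4.04 Å)³ = (4.040 × 10^-8 cm)³ = 6.594 × 10^-23 cm³.
ρ = Z·M/(N_A·a³) = 4 × 26.98 / (6.022 × 10²³ × 6.594 × 10^-23) = 2.718 g/cm³ = 2720 kg/m³.

2720 kg/m³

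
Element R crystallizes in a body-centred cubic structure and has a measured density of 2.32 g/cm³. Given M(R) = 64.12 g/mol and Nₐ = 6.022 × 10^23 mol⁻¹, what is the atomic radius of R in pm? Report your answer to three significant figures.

195 pm

For a BCC cell (Z = 2), a³ = Z·M/(N_A·ρ) = 2 × 64.12 / (6.022 × 10²³ × 2.320) = 9.179 × 10^-23 cm³, so a = 4.511 × 10^-8 cm = 451.1 pm.
Atoms touch along the body diagonal, so √3·a = 4r, so r = 0.4330 × a = 195 pm.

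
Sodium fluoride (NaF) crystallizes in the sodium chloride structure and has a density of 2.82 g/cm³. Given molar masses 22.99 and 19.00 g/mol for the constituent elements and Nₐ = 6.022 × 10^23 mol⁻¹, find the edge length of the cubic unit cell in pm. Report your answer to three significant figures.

462 pm

M(NaF) = 41.99 g/mol; Z = 4 formula units per cell.
a³ = Z·M/(N_A·ρ) = 4 × 41.99 / (6.022 × 10²³ × 2.82) = 9.890 × 10^-23 cm³, so a = 4.625 × 10^-8 cm = 462 pm.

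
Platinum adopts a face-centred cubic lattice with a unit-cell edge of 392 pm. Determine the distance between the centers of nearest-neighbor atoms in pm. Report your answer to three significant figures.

277 pm

In an FCC structure, atoms touch along the face diagonal, so √2·a = 4r; the nearest-neighbor distance equals 2r = 0.7071·a.
d = 0.7071 × 392 = 277 pm.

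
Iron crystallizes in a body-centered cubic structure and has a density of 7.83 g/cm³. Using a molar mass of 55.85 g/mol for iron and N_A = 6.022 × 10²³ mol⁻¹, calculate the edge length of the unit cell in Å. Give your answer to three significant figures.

With Z = 2 atoms per BCC cell, a³ = Z·M/(N_A·ρ) = 2 × 55.85 / (6.022 × 10²³ × 7.830 g/cm³) = 2.369 × 10^-23 cm³.
a = (2.369 × 10^-23)^(1/3) = 2.872 × 10^-8 cm = 2.87 Å.

2.87 Å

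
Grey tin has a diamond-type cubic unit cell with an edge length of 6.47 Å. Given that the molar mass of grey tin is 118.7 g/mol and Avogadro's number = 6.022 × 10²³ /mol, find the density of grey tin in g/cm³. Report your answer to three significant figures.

A diamond cubic unit cell contains Z = 8 atoms.
Cell volume: a³ = (6.47 Å)³ = (6.470 × 10^-8 cm)³ = 2.708 × 10^-22 cm³.
ρ = Z·M/(N_A·a³) = 8 × 118.7 / (6.022 × 10²³ × 2.708 × 10^-22) = 5.822 g/cm³.

5.82 g/cm³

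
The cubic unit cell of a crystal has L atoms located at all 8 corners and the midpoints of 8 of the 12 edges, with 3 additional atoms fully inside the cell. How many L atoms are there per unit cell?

6

Corner atoms are shared by 8 cells (1/8 each), edge atoms by 4 (1/4 each), interior atoms are unshared.
Net atoms = 8 × 1/8 + 8 × 1/4 + 3 = 1 + 2 + 3 = 6.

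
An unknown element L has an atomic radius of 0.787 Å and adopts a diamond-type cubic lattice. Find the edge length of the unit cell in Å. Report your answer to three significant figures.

In a diamond cubic lattice, nearest neighbors lie along the body diagonal with √3·a = 8r.
a = 8r/√3 = 8 × 0.787 / 1.7321 = 3.63 Å.

3.63 Å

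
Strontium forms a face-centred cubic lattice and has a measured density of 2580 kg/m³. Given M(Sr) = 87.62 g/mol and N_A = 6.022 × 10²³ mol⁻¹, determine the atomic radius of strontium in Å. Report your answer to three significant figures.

For an FCC cell (Z = 4), a³ = Z·M/(N_A·ρ) = 4 × 87.62 / (6.022 × 10²³ × 2.580) = 2.256 × 10^-22 cm³, so a = 6.087 × 10^-8 cm = 6.087 Å.
Atoms touch along the face diagonal, so √2·a = 4r, so r = 0.3536 × a = 2.15 Å.

2.15 Å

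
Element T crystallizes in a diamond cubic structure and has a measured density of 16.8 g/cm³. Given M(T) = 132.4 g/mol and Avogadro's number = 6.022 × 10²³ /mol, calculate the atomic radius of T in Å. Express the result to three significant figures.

For a diamond cubic cell (Z = 8), a³ = Z·M/(N_A·ρ) = 8 × 132.4 / (6.022 × 10²³ × 16.80) = 1.047 × 10^-22 cm³, so a = 4.713 × 10^-8 cm = 4.713 Å.
Nearest neighbors lie along the body diagonal with √3·a = 8r, so r = 0.2165 × a = 1.02 Å.

1.02 Å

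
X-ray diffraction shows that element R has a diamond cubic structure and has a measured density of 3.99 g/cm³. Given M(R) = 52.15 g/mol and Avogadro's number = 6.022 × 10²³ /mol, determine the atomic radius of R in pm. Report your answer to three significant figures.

For a diamond cubic cell (Z = 8), a³ = Z·M/(N_A·ρ) = 8 × 52.15 / (6.022 × 10²³ × 3.990) = 1.736 × 10^-22 cm³, so a = 5.579 × 10^-8 cm = 557.9 pm.
Nearest neighbors lie along the body diagonal with √3·a = 8r, so r = 0.2165 × a = 121 pm.

121 pm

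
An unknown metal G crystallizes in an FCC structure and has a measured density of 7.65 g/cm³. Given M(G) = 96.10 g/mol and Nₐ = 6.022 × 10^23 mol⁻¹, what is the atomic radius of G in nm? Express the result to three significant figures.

0.154 nm

For an FCC cell (Z = 4), a³ = Z·M/(N_A·ρ) = 4 × 96.10 / (6.022 × 10²³ × 7.650) = 8.344 × 10^-23 cm³, so a = 4.370 × 10^-8 cm = 0.4370 nm.
Atoms touch along the face diagonal, so √2·a = 4r, so r = 0.3536 × a = 0.154 nm.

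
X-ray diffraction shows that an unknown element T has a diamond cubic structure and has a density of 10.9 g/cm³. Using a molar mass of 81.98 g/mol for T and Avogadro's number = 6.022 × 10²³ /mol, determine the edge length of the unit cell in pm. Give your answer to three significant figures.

With Z = 8 atoms per diamond cubic cell, a³ = Z·M/(N_A·ρ) = 8 × 81.98 / (6.022 × 10²³ × 10.90 g/cm³) = 9.991 × 10^-23 cm³.
a = (9.991 × 10^-23)^(1/3) = 4.640 × 10^-8 cm = 464 pm.

464 pm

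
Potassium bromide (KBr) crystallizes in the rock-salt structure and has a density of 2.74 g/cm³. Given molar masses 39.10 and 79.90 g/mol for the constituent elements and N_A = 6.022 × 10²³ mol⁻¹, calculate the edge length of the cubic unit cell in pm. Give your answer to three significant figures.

661 pm

M(KBr) = 119.0 g/mol; Z = 4 formula units per cell.
a³ = Z·M/(N_A·ρ) = 4 × 119.0 / (6.022 × 10²³ × 2.74) = 2.885 × 10^-22 cm³, so a = 6.608 × 10^-8 cm = 661 pm.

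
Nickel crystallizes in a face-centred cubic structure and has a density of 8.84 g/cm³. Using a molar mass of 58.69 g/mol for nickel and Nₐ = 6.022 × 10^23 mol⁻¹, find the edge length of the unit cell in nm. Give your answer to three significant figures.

With Z = 4 atoms per FCC cell, a³ = Z·M/(N_A·ρ) = 4 × 58.69 / (6.022 × 10²³ × 8.840 g/cm³) = 4.410 × 10^-23 cm³.
a = (4.410 × 10^-23)^(1/3) = 3.533 × 10^-8 cm = 0.353 nm.

0.353 nm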